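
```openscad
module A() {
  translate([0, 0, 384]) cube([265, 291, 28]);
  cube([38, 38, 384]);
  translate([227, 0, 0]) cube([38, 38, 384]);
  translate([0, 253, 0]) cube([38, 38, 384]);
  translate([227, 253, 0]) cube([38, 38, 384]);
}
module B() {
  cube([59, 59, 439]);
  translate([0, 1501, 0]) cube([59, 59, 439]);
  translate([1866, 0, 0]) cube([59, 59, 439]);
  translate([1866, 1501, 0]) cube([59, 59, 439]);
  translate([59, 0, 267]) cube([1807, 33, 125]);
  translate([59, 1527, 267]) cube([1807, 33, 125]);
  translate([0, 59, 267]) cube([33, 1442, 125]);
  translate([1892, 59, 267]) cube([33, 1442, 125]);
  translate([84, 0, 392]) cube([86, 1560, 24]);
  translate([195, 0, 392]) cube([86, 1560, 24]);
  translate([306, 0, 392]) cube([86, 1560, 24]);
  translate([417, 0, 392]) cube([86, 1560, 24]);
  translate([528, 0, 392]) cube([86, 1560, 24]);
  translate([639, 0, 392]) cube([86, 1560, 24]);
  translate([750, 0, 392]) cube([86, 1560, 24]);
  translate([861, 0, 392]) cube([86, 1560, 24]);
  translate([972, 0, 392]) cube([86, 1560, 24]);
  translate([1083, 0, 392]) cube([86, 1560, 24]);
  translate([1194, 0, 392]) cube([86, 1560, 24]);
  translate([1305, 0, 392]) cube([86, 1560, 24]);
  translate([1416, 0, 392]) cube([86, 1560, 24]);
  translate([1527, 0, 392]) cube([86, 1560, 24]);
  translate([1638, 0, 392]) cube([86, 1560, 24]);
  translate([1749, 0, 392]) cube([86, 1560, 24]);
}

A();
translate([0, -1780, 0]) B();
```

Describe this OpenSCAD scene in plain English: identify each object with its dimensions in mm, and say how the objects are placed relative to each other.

A is a four-legged stool. The seat is 265×291 mm, 28 mm thick, top at z = 412 mm. It stands on four square legs, each 38×38 mm in cross-section, from z = 0 to the seat underside, each flush with a corner of the seat.

B is a bed frame 1925 mm long (x) by 1560 mm wide (y). Four 59×59 mm corner posts, 439 mm tall, at the corners of the footprint. Four rails of 33 mm thickness and 125 mm height run between adjacent posts with their undersides at z = 267 mm, their outer faces flush with the outside of the frame (the two x-running rails run between the posts' inner faces; the two y-running rails run between the posts' inner faces). 16 slats, each 86 mm wide (x) and 24 mm thick, lie across the top of the two x-running rails, running the full 1560 mm width of the frame in y; the slats are evenly spaced along x between the inner faces of the end posts with equal gaps (rounded down to the nearest mm) at the −x end and between each pair — any rounding remainder accumulates at the +x end.

The bed frame is on the floor beside the stool on its −y side.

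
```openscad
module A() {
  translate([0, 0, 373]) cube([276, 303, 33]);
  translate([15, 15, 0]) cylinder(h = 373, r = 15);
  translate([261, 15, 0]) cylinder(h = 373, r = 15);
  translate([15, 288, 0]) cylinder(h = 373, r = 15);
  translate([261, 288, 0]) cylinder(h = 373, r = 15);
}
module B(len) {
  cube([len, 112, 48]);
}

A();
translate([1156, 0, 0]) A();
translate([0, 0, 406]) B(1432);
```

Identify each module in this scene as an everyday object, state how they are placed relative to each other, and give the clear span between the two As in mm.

Second stool starts at x = 1156; first ends at x = 276; clear span = 1156 − 276 = 880 mm.

A is a stool. B is a beam. A beam spans the tops of two stools. The clear span between the two stools is 880 mm.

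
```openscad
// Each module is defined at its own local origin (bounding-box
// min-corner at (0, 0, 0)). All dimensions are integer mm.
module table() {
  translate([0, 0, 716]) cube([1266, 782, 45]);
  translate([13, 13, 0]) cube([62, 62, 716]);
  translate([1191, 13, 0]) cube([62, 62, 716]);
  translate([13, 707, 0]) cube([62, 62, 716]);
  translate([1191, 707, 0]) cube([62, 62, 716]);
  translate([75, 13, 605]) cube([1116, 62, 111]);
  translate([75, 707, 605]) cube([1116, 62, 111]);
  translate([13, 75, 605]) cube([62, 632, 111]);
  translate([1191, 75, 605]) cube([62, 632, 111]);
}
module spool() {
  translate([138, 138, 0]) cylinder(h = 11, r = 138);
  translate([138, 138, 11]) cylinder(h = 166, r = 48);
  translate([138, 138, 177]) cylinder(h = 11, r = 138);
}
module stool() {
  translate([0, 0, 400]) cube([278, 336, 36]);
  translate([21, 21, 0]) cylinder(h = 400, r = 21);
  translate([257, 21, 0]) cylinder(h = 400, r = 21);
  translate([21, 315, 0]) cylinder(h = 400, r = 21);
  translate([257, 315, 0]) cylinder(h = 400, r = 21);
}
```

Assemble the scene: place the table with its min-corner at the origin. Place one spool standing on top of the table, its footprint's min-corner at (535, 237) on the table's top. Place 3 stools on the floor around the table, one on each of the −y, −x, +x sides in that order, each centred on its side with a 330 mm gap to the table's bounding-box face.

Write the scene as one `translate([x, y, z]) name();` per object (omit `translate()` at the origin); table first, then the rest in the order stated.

table();
translate([535, 237, 761]) spool();
translate([494, -666, 0]) stool();
translate([-608, 223, 0]) stool();
translate([1596, 223, 0]) stool();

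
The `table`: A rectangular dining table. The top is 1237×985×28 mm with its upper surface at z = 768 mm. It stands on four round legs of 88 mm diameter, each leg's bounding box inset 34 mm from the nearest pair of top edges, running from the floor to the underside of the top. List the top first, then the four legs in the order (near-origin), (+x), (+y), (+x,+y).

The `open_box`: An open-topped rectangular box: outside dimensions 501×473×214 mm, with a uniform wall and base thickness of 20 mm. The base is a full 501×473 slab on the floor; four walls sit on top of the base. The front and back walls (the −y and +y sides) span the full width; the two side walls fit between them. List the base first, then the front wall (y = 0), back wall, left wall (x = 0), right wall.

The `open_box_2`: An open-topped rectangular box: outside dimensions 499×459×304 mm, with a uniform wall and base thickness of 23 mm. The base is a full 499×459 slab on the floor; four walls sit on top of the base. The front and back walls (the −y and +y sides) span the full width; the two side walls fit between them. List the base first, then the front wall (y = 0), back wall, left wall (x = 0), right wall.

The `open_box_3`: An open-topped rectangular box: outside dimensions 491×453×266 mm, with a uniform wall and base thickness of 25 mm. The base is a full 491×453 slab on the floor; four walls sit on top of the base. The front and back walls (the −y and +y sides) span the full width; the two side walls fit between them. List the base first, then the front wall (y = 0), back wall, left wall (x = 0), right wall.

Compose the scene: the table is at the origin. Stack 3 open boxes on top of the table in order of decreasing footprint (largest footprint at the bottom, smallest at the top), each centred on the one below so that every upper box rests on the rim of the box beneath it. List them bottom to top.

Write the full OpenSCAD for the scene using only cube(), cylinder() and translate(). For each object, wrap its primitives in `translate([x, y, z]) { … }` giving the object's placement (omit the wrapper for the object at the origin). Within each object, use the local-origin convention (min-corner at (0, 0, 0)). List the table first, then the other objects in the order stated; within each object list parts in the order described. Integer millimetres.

translate([0, 0, 740]) cube([1237, 985, 28]);
translate([78, 78, 0]) cylinder(h = 740, r = 44);
translate([1159, 78, 0]) cylinder(h = 740, r = 44);
translate([78, 907, 0]) cylinder(h = 740, r = 44);
translate([1159, 907, 0]) cylinder(h = 740, r = 44);
translate([368, 256, 768]) {
  cube([501, 473, 20]);
  translate([0, 0, 20]) cube([501, 20, 194]);
  translate([0, 453, 20]) cube([501, 20, 194]);
  translate([0, 20, 20]) cube([20, 433, 194]);
  translate([481, 20, 20]) cube([20, 433, 194]);
}
translate([369, 263, 982]) {
  cube([499, 459, 23]);
  translate([0, 0, 23]) cube([499, 23, 281]);
  translate([0, 436, 23]) cube([499, 23, 281]);
  translate([0, 23, 23]) cube([23, 413, 281]);
  translate([476, 23, 23]) cube([23, 413, 281]);
}
translate([373, 266, 1286]) {
  cube([491, 453, 25]);
  translate([0, 0, 25]) cube([491, 25, 241]);
  translate([0, 428, 25]) cube([491, 25, 241]);
  translate([0, 25, 25]) cube([25, 403, 241]);
  translate([466, 25, 25]) cube([25, 403, 241]);
}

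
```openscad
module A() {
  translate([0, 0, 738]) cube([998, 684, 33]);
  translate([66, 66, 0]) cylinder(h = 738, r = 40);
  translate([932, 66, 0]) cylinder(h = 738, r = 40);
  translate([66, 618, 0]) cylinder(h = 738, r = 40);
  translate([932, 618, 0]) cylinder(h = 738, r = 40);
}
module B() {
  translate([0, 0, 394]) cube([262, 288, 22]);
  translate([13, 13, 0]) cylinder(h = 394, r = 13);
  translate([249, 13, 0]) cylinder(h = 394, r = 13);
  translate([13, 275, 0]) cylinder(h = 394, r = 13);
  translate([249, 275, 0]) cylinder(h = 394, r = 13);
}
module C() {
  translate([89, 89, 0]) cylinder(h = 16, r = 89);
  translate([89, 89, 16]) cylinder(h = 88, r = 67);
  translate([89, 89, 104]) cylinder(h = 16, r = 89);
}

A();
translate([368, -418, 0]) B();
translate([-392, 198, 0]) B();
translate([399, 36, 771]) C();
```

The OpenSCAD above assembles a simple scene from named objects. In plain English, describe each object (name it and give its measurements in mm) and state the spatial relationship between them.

A is a table: top 998 mm (x) × 684 mm (y), 33 mm thick, upper face at z = 771 mm, on four round legs of 80 mm diameter, each leg's bounding box inset 26 mm from the nearest pair of top edges, running from z = 0 to the bottom of the top.

B is a simple wooden stool: a rectangular seat 262 mm (x) by 288 mm (y), 22 mm thick, top face at z = 416 mm, on four round legs, each 26 mm in diameter. The legs rest on z = 0, each leg's axis is inset half a diameter from the nearest pair of seat edges (so the leg's bounding box is flush with the corner).

C is a spool: two coaxial disc flanges of radius 89 mm and thickness 16 mm, joined by a core cylinder of radius 67 mm and height 88 mm. The lower flange rests on z = 0 and the three cylinders share a vertical axis.

Two stools sit around the table at the −y, −x sides. The spool is on top of the table.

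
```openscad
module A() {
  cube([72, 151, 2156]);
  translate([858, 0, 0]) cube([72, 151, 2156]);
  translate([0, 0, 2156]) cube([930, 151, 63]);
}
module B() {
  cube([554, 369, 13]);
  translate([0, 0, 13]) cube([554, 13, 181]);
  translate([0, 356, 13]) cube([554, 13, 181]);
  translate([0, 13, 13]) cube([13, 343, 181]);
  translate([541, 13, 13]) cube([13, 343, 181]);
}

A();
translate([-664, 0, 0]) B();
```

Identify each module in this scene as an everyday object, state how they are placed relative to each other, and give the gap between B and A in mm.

The open box's nearest face is 110 mm from the door frame's −x face.

A is a door frame. B is an open box. The open box is on the floor beside the door frame on its −x side. The gap between the open box and the door frame is 110 mm.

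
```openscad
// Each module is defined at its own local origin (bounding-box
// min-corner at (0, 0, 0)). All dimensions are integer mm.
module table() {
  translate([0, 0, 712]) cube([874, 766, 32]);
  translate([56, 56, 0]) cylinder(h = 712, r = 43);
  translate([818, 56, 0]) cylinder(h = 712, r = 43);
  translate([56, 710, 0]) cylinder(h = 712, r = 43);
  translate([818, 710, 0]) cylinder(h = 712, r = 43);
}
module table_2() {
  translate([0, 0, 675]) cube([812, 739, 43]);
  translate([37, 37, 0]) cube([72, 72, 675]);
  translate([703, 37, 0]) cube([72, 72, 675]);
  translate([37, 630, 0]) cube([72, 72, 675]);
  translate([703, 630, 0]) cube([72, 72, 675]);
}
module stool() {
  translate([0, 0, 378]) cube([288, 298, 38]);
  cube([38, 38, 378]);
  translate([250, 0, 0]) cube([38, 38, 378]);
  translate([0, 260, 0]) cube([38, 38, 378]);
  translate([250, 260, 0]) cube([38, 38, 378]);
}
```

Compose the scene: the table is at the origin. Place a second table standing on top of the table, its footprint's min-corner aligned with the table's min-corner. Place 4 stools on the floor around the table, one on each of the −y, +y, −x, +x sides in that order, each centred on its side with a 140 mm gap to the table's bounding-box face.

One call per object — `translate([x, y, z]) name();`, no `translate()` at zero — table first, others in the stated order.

table();
translate([0, 0, 744]) table_2();
translate([293, -438, 0]) stool();
translate([293, 906, 0]) stool();
translate([-428, 234, 0]) stool();
translate([1014, 234, 0]) stool();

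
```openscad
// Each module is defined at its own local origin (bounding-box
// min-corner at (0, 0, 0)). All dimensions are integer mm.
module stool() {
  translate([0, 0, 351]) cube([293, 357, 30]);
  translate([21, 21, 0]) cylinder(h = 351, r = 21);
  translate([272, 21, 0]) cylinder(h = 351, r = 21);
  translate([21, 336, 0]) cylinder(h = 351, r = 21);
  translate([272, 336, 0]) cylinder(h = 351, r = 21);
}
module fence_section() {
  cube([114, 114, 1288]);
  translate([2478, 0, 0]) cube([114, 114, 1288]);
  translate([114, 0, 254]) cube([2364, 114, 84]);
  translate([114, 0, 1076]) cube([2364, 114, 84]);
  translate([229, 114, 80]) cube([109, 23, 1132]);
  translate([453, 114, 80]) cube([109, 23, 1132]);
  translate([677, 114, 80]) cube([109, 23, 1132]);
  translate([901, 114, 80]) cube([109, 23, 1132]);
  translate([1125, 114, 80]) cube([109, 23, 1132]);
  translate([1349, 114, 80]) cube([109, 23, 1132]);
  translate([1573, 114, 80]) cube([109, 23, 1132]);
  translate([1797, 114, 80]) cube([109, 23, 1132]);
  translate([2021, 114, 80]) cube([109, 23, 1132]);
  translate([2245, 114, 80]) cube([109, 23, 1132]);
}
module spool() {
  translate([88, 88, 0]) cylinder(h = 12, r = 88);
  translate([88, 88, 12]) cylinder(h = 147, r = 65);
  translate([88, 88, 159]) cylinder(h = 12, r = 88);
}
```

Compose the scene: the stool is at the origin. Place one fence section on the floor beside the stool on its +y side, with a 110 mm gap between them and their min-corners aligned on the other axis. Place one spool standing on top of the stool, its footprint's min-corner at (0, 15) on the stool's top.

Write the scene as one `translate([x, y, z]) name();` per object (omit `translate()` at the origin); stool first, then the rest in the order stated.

stool();
translate([0, 467, 0]) fence_section();
translate([0, 15, 381]) spool();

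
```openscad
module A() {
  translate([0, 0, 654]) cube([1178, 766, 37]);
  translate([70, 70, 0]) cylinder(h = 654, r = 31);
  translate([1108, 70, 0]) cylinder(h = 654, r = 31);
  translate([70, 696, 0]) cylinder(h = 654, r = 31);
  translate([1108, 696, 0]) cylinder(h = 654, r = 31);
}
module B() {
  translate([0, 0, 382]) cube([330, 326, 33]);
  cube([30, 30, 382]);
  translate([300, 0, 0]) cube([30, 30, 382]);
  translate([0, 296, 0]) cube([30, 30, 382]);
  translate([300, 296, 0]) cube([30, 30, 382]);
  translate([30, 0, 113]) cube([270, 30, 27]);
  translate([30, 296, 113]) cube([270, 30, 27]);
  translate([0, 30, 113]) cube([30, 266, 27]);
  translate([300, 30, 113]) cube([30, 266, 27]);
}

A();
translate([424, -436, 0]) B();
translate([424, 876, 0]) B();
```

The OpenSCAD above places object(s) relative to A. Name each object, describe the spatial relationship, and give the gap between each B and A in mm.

Each stool's nearest face is 110 mm from the table's bounding box.

A is a table. B is a stool. Two stools sit around the table at the −y, +y sides. The gap between each stool and the table is 110 mm.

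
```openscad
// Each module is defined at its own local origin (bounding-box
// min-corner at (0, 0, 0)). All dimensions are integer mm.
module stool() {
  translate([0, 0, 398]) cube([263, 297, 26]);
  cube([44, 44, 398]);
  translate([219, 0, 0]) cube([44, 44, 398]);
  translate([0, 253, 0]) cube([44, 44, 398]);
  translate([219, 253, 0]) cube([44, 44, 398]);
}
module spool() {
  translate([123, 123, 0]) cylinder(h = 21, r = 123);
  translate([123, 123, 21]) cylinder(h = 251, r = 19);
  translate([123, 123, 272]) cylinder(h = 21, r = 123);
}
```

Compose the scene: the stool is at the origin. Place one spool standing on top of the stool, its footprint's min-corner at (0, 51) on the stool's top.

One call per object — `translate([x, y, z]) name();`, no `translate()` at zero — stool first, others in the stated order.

stool();
translate([0, 51, 424]) spool();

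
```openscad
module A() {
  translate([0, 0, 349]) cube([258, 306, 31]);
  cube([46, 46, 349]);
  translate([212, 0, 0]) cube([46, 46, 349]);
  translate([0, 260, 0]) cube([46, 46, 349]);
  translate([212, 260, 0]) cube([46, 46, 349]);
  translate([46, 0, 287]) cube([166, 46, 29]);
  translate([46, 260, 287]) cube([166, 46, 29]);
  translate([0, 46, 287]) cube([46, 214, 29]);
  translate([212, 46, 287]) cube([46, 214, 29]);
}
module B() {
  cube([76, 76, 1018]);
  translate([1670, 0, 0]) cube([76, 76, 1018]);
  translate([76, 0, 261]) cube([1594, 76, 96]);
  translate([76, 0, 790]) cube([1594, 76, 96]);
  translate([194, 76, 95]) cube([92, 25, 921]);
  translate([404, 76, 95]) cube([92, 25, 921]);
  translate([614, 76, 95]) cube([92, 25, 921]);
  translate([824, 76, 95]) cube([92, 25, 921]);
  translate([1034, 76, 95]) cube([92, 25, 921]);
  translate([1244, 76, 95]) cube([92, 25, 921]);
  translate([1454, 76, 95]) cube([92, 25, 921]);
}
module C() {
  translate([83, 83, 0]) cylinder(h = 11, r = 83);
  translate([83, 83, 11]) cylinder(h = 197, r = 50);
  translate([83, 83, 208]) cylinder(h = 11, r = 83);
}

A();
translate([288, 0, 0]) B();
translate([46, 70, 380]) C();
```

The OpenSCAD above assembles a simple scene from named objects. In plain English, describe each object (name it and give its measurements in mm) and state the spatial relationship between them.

A is a simple wooden stool: a rectangular seat 258 mm (x) by 306 mm (y), 31 mm thick, top face at z = 380 mm, on four square legs, each 46×46 mm in cross-section. The legs rest on z = 0, each flush with a corner of the seat. Four stretchers, 46 mm wide and 29 mm tall, connect adjacent legs with their undersides at z = 287 mm, each running between the inner faces of the legs it joins and aligned with the legs' outer faces on the other axis.

B is a fence section. Two 76×76 mm posts, 1018 mm tall, stand on the floor with a clear span of 1594 mm between their inner faces. Two horizontal rails of 76×96 mm section span the gap between the posts with their undersides at z = 261 mm and z = 790 mm, flush with the posts' −y face. 7 pickets, each 92 mm wide, 25 mm thick and 921 mm tall, are fixed to the +y face of the rails with their bottoms at z = 95 mm, evenly spaced across the span with equal gaps (rounded down to the nearest mm) at the −x end and between each pair — any rounding remainder accumulates at the +x end.

C is a spool: two coaxial disc flanges of radius 83 mm and thickness 11 mm, joined by a core cylinder of radius 50 mm and height 197 mm. The lower flange rests on z = 0 and the three cylinders share a vertical axis.

The fence section is on the floor beside the stool on its +x side. The spool is on top of the stool, centred.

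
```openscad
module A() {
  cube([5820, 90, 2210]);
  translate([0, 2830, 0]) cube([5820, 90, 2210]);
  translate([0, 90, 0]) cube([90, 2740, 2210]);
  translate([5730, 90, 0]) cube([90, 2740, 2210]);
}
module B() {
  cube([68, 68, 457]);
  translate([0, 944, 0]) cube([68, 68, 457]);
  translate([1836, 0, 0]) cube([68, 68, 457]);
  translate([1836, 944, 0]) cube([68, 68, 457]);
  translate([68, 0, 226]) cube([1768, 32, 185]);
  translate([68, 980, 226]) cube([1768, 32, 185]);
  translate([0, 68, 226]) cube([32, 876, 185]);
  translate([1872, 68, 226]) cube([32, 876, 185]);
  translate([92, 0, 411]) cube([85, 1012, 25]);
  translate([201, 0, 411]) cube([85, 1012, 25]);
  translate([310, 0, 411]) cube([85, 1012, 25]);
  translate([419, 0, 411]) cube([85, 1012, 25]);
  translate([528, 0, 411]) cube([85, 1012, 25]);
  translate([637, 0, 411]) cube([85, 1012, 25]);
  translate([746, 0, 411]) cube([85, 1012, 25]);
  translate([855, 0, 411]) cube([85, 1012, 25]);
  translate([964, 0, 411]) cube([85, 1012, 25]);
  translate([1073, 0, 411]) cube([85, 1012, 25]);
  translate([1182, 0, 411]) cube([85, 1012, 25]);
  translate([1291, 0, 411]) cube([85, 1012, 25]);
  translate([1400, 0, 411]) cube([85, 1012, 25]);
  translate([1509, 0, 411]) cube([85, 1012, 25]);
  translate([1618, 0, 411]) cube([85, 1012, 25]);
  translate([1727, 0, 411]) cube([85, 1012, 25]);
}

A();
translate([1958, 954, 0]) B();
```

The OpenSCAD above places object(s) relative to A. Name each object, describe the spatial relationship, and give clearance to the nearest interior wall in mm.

A is a house frame. B is a bed frame. The bed frame sits inside the house frame, centred. The clearance to the nearest interior wall is 864 mm.

Clearances: x = 1868, y = 864; minimum 864 mm.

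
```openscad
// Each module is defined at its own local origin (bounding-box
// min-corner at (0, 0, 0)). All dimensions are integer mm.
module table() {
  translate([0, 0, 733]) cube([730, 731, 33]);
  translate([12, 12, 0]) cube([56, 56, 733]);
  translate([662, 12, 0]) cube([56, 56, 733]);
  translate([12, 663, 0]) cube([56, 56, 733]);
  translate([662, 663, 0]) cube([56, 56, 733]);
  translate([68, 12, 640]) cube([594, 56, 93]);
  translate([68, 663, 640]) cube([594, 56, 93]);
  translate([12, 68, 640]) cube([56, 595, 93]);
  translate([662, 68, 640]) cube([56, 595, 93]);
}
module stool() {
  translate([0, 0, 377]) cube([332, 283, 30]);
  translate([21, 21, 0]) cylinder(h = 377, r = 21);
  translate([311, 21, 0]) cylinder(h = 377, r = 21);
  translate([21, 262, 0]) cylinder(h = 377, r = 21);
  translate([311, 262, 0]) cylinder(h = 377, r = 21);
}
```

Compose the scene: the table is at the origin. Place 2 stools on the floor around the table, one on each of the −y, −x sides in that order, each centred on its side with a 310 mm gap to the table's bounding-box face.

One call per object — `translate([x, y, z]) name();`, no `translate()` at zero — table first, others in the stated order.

table();
translate([199, -593, 0]) stool();
translate([-642, 224, 0]) stool();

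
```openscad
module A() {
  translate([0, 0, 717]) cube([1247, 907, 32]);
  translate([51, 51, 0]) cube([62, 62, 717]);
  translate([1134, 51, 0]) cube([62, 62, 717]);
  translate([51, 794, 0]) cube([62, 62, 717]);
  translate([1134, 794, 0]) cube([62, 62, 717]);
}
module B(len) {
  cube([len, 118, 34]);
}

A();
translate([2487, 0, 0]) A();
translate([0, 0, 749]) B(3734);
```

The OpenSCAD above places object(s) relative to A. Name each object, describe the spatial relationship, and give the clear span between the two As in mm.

Second table starts at x = 2487; first ends at x = 1247; clear span = 2487 − 1247 = 1240 mm.

A is a table. B is a beam. A beam spans the tops of two tables. The clear span between the two tables is 1240 mm.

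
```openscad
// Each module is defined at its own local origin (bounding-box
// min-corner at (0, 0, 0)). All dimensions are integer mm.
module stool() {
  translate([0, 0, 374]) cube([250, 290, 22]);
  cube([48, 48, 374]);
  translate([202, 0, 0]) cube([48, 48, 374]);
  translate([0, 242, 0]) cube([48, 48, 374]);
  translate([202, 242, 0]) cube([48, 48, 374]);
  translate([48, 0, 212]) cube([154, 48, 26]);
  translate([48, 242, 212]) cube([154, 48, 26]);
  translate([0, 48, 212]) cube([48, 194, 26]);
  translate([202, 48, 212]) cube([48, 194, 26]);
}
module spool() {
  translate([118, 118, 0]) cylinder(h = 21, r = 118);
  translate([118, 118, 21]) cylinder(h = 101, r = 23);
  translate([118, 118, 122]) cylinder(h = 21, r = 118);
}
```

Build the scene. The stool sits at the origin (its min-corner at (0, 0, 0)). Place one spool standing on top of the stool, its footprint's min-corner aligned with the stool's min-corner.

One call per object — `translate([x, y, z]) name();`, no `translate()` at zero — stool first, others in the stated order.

stool();
translate([0, 0, 396]) spool();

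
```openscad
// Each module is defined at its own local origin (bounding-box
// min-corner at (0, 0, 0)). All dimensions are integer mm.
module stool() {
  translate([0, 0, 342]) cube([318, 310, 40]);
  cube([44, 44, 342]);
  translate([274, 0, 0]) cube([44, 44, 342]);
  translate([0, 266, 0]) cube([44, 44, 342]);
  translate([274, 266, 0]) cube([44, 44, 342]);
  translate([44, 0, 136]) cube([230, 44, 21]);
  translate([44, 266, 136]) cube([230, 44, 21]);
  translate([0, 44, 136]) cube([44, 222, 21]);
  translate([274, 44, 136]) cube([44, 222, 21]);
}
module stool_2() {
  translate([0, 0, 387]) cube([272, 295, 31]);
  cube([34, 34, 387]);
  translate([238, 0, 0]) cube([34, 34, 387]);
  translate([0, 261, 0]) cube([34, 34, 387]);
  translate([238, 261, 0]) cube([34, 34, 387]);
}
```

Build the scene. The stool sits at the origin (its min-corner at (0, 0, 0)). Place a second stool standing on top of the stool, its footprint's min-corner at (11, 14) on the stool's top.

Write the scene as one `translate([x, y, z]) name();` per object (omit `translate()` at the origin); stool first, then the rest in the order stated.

stool();
translate([11, 14, 382]) stool_2();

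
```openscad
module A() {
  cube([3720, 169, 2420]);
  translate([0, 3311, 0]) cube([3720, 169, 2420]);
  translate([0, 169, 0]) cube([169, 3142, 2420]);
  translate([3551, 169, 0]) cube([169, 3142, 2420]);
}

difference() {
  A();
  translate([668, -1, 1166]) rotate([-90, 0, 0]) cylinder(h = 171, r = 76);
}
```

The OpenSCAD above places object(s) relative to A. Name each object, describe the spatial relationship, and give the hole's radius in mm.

A is a house frame. The house frame has a circular hole through its front wall. The hole's radius is 76 mm.

The subtracted cylinder has r = 76 mm.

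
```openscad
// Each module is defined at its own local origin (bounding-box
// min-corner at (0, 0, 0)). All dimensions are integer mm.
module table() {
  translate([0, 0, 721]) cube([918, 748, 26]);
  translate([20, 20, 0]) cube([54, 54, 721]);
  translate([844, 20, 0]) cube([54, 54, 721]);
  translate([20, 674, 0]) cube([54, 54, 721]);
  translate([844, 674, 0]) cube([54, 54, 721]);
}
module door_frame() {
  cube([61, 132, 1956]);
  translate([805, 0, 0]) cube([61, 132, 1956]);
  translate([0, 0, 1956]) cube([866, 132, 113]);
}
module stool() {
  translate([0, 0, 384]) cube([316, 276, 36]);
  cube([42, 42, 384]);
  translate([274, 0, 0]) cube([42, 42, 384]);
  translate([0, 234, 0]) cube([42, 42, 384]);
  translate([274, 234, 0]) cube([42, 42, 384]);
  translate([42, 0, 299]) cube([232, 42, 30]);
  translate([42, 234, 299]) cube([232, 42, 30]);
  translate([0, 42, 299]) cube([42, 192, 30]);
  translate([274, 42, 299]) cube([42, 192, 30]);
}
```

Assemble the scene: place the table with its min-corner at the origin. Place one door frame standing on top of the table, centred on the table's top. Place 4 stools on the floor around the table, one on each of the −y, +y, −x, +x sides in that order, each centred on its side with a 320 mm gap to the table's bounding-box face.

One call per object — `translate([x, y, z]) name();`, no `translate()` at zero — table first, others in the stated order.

table();
translate([26, 308, 747]) door_frame();
translate([301, -596, 0]) stool();
translate([301, 1068, 0]) stool();
translate([-636, 236, 0]) stool();
translate([1238, 236, 0]) stool();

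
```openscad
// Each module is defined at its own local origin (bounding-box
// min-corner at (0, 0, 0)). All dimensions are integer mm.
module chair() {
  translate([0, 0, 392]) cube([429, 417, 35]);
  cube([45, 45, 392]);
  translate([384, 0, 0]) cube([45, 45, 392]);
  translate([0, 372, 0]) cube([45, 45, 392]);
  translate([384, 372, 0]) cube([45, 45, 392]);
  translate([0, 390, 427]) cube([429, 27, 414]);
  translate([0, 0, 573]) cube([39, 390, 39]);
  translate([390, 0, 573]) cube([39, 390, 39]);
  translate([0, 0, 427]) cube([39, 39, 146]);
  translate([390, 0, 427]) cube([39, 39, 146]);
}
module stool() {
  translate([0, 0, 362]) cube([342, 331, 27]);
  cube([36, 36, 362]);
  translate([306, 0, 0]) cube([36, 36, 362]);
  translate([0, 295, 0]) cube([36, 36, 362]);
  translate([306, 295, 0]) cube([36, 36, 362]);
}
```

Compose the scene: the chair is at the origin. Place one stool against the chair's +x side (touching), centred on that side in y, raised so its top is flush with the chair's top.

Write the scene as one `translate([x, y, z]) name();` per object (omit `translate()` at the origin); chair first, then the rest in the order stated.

chair();
translate([429, 43, 452]) stool();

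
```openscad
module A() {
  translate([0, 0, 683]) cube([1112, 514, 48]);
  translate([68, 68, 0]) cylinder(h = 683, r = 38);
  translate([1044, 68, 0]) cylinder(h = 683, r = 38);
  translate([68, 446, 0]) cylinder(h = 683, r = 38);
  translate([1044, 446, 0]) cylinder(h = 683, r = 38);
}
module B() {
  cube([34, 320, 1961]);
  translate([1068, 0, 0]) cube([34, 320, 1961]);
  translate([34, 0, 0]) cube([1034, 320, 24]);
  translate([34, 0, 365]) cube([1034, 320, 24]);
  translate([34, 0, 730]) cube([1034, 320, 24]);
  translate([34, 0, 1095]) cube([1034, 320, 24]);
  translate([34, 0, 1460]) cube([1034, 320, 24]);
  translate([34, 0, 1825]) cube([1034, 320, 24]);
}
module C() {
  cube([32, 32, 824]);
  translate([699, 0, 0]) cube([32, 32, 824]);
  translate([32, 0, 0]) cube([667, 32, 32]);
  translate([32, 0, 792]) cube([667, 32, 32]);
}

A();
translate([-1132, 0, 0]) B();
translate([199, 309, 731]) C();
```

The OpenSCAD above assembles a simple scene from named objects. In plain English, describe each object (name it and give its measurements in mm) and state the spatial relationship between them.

A is a table: top 1112 mm (x) × 514 mm (y), 48 mm thick, upper face at z = 731 mm, on four round legs of 76 mm diameter, each leg's bounding box inset 30 mm from the nearest pair of top edges, running from z = 0 to the bottom of the top.

B is a bookshelf 1102 mm wide overall, 320 mm deep and 1961 mm tall. The two sides are 34 mm thick vertical panels. 6 horizontal shelves of 24 mm thickness span between the inner faces of the sides; the lowest shelf sits on the floor and shelves are stacked with a clear vertical gap of 341 mm between each pair.

C is a rectangular picture frame lying in the x–z plane (depth along y). The opening is 667 mm wide (x) by 760 mm tall (z), surrounded by a border 32 mm wide on all four sides. The frame is 32 mm deep and is made of two full-height vertical stiles with two horizontal rails fitted between them.

The bookshelf is on the floor beside the table on its −x side. The picture frame is on top of the table.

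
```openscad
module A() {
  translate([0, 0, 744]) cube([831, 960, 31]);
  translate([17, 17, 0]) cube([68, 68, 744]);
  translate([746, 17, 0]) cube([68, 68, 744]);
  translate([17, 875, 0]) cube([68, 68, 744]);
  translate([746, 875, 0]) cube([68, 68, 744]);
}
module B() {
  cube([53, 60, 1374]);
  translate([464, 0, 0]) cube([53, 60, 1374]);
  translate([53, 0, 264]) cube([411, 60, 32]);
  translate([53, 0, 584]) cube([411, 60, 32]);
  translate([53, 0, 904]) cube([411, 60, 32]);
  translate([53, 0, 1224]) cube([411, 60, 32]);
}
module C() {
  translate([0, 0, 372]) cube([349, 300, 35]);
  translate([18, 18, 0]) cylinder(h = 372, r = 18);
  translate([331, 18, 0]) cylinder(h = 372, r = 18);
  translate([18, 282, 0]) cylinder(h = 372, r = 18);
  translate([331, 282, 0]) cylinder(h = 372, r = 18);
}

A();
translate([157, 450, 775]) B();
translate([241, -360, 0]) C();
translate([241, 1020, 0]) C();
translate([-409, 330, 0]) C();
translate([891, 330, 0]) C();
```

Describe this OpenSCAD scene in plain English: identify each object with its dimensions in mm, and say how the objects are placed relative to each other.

A is a table: top 831 mm (x) × 960 mm (y), 31 mm thick, upper face at z = 775 mm, on four 68×68 mm square legs, each inset 17 mm from the nearest pair of top edges, running from z = 0 to the bottom of the top.

B is a wooden ladder with two side rails of 53×60 mm section and 1374 mm height, set 517 mm apart overall. Between them run 4 rectangular rungs (60 mm deep, 32 mm thick), front faces flush with the rails' −y face. The bottom of the first rung is 264 mm above the floor and each subsequent rung is 320 mm higher than the one below.

C is a four-legged stool. The seat is 349×300 mm, 35 mm thick, top at z = 407 mm. It stands on four round legs, each 36 mm in diameter, from z = 0 to the seat underside, each leg's axis is inset half a diameter from the nearest pair of seat edges (so the leg's bounding box is flush with the corner).

The ladder is on top of the table, centred. Four stools sit around the table at the −y, +y, −x, +x sides.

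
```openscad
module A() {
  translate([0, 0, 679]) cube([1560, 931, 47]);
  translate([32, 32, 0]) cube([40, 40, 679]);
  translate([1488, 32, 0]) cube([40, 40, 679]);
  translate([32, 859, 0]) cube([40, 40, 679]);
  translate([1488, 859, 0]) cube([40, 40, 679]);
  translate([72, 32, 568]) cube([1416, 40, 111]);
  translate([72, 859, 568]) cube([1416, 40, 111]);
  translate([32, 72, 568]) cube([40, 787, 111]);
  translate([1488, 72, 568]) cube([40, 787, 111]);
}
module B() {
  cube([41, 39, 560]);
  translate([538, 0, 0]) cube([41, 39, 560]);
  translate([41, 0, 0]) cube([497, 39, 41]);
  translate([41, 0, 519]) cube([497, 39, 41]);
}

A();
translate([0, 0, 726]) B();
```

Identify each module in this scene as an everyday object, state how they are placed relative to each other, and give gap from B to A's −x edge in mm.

The picture frame's min-x is at 0; the table's min-x is 0; gap = 0 mm.

A is a table. B is a picture frame. The picture frame is on top of the table. The gap from the picture frame to the table's −x edge is 0 mm.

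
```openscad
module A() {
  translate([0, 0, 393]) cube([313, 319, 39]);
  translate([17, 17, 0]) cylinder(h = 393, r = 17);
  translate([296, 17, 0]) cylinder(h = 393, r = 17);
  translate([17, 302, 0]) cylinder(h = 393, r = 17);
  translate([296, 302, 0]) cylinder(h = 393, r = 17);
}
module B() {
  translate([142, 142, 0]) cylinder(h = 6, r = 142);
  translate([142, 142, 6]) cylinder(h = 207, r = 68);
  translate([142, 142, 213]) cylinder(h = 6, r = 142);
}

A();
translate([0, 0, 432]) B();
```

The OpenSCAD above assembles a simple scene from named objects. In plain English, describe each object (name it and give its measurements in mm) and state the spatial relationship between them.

A is a four-legged stool. The seat is a 313×319×39 mm slab whose top surface is at z = 432 mm; four round legs, each 34 mm in diameter, run from the floor (z = 0) to the underside of the seat, each leg's axis is inset half a diameter from the nearest pair of seat edges (so the leg's bounding box is flush with the corner).

B is a spool: two coaxial disc flanges of radius 142 mm and thickness 6 mm, joined by a core cylinder of radius 68 mm and height 207 mm. The lower flange rests on z = 0 and the three cylinders share a vertical axis.

The spool is on top of the stool.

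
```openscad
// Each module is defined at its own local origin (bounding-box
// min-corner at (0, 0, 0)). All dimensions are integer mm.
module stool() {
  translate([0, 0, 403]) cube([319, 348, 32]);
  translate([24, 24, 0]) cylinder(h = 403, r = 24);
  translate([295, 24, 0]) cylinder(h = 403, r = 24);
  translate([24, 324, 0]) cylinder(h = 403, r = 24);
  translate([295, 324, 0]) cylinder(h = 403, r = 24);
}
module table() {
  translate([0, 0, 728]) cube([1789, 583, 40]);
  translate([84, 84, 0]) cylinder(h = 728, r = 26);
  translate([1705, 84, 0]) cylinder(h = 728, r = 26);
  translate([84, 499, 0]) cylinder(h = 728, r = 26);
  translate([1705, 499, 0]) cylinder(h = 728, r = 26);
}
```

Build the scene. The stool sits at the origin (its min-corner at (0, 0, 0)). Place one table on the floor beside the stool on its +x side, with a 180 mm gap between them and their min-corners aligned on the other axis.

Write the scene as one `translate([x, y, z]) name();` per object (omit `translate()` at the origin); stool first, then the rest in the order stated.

stool();
translate([499, 0, 0]) table();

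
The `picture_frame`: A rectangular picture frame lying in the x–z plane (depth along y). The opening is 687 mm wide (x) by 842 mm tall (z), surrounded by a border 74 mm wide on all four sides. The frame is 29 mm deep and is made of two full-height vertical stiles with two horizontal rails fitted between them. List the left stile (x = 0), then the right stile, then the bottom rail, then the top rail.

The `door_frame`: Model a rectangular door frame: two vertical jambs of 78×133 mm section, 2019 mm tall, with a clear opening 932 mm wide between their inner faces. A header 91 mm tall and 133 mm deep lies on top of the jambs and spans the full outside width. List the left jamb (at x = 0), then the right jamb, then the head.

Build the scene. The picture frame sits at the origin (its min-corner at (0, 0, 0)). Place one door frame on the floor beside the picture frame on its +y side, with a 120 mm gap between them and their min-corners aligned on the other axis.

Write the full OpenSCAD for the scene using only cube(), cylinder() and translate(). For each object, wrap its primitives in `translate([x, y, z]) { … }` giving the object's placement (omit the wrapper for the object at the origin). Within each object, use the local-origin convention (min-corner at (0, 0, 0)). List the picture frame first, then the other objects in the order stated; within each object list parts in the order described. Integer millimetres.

cube([74, 29, 990]);
translate([761, 0, 0]) cube([74, 29, 990]);
translate([74, 0, 0]) cube([687, 29, 74]);
translate([74, 0, 916]) cube([687, 29, 74]);
translate([0, 149, 0]) {
  cube([78, 133, 2019]);
  translate([1010, 0, 0]) cube([78, 133, 2019]);
  translate([0, 0, 2019]) cube([1088, 133, 91]);
}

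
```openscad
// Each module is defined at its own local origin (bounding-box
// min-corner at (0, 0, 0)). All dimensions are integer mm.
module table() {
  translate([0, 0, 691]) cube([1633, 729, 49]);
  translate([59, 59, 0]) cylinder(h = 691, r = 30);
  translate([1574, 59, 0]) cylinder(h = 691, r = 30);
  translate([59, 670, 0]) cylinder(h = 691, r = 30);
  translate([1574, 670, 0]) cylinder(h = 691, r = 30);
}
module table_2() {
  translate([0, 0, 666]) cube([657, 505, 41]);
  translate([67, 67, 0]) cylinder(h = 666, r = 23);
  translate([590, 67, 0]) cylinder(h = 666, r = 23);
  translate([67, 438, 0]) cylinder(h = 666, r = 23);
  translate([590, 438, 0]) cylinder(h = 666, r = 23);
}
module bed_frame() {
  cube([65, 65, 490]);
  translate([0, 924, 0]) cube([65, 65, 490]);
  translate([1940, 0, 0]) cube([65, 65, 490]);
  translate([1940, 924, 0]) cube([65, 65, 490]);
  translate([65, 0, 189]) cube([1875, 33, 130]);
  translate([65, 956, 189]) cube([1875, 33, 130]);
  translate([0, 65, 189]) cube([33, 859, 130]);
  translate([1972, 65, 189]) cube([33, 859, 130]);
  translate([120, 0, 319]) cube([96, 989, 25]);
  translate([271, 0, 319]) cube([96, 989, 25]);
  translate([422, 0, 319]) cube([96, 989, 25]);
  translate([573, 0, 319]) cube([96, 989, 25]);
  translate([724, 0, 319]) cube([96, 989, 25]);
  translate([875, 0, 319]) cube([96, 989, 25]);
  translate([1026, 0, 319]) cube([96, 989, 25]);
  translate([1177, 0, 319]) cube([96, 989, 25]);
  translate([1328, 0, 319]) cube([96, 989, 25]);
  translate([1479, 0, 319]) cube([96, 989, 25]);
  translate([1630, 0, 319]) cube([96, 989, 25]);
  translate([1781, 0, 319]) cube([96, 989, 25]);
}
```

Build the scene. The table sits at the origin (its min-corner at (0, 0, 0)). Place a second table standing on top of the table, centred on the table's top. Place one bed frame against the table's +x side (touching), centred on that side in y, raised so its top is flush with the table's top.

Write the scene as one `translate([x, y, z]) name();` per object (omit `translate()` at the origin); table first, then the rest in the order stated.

table();
translate([488, 112, 740]) table_2();
translate([1633, -130, 250]) bed_frame();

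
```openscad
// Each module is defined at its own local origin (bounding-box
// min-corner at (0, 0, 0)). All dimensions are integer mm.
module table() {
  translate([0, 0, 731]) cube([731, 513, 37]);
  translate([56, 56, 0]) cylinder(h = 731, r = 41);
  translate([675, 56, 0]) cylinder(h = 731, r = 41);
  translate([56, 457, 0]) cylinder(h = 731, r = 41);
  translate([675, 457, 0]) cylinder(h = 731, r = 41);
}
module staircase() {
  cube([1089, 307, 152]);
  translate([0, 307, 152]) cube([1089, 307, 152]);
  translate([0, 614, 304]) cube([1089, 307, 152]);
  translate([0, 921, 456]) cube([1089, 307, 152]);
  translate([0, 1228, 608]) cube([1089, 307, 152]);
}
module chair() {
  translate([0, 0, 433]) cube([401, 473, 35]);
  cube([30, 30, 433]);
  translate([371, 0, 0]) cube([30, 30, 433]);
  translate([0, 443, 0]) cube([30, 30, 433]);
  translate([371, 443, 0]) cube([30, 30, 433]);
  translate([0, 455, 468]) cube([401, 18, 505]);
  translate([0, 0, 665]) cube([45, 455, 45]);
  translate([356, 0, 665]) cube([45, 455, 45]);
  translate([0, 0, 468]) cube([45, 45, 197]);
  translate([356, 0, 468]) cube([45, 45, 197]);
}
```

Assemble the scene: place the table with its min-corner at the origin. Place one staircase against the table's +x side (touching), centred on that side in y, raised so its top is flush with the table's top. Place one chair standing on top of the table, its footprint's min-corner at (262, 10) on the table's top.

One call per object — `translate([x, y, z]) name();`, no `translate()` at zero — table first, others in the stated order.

table();
translate([731, -511, 8]) staircase();
translate([262, 10, 768]) chair();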